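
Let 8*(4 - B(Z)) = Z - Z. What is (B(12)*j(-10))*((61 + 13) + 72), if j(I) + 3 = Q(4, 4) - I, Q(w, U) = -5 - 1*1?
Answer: 584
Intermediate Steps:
Q(w, U) = -6 (Q(w, U) = -5 - 1 = -6)
j(I) = -9 - I (j(I) = -3 + (-6 - I) = -9 - I)
B(Z) = 4 (B(Z) = 4 - (Z - Z)/8 = 4 - 1/8*0 = 4 + 0 = 4)
(B(12)*j(-10))*((61 + 13) + 72) = (4*(-9 - 1*(-10)))*((61 + 13) + 72) = (4*(-9 + 10))*(74 + 72) = (4*1)*146 = 4*146 = 584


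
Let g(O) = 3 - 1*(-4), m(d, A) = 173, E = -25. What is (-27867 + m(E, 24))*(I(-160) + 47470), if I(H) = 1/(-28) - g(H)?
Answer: -18402150661/14 ≈ -1.3144e+9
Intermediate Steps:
g(O) = 7 (g(O) = 3 + 4 = 7)
I(H) = -197/28 (I(H) = 1/(-28) - 1*7 = -1/28 - 7 = -197/28)
(-27867 + m(E, 24))*(I(-160) + 47470) = (-27867 + 173)*(-197/28 + 47470) = -27694*1328963/28 = -18402150661/14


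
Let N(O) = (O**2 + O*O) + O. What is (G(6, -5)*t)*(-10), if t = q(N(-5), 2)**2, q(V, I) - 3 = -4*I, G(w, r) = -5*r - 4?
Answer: -5250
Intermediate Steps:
G(w, r) = -4 - 5*r
N(O) = O + 2*O**2 (N(O) = (O**2 + O**2) + O = 2*O**2 + O = O + 2*O**2)
q(V, I) = 3 - 4*I
t = 25 (t = (3 - 4*2)**2 = (3 - 8)**2 = (-5)**2 = 25)
(G(6, -5)*t)*(-10) = ((-4 - 5*(-5))*25)*(-10) = ((-4 + 25)*25)*(-10) = (21*25)*(-10) = 525*(-10) = -5250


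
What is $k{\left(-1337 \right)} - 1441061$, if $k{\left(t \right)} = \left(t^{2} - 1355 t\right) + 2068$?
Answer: $2160211$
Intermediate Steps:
$k{\left(t \right)} = 2068 + t^{2} - 1355 t$
$k{\left(-1337 \right)} - 1441061 = \left(2068 + \left(-1337\right)^{2} - -1811635\right) - 1441061 = \left(2068 + 1787569 + 1811635\right) - 1441061 = 3601272 - 1441061 = 2160211$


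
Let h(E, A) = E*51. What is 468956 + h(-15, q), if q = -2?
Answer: 468191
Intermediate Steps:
h(E, A) = 51*E
468956 + h(-15, q) = 468956 + 51*(-15) = 468956 - 765 = 468191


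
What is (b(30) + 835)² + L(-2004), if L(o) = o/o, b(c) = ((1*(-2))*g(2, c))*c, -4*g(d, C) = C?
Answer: 1651226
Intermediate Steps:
g(d, C) = -C/4
b(c) = c²/2 (b(c) = ((1*(-2))*(-c/4))*c = (-(-1)*c/2)*c = (c/2)*c = c²/2)
L(o) = 1
(b(30) + 835)² + L(-2004) = ((½)*30² + 835)² + 1 = ((½)*900 + 835)² + 1 = (450 + 835)² + 1 = 1285² + 1 = 1651225 + 1 = 1651226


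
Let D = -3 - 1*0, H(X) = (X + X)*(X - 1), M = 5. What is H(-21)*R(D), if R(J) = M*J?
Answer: -13860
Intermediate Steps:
H(X) = 2*X*(-1 + X) (H(X) = (2*X)*(-1 + X) = 2*X*(-1 + X))
D = -3 (D = -3 + 0 = -3)
R(J) = 5*J
H(-21)*R(D) = (2*(-21)*(-1 - 21))*(5*(-3)) = (2*(-21)*(-22))*(-15) = 924*(-15) = -13860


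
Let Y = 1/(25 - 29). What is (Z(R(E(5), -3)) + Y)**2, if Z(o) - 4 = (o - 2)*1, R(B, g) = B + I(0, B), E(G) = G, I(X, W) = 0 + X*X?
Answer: 729/16 ≈ 45.563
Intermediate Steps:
I(X, W) = X**2 (I(X, W) = 0 + X**2 = X**2)
R(B, g) = B (R(B, g) = B + 0**2 = B + 0 = B)
Z(o) = 2 + o (Z(o) = 4 + (o - 2)*1 = 4 + (-2 + o)*1 = 4 + (-2 + o) = 2 + o)
Y = -1/4 (Y = 1/(-4) = -1/4 ≈ -0.25000)
(Z(R(E(5), -3)) + Y)**2 = ((2 + 5) - 1/4)**2 = (7 - 1/4)**2 = (27/4)**2 = 729/16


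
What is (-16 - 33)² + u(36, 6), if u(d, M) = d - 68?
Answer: 2369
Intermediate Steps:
u(d, M) = -68 + d
(-16 - 33)² + u(36, 6) = (-16 - 33)² + (-68 + 36) = (-49)² - 32 = 2401 - 32 = 2369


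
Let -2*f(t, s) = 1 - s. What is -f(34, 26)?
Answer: -25/2 ≈ -12.500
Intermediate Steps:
f(t, s) = -1/2 + s/2 (f(t, s) = -(1 - s)/2 = -1/2 + s/2)
-f(34, 26) = -(-1/2 + (1/2)*26) = -(-1/2 + 13) = -1*25/2 = -25/2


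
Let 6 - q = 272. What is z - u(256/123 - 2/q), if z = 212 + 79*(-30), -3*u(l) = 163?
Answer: -6311/3 ≈ -2103.7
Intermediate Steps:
q = -266 (q = 6 - 1*272 = 6 - 272 = -266)
u(l) = -163/3 (u(l) = -⅓*163 = -163/3)
z = -2158 (z = 212 - 2370 = -2158)
z - u(256/123 - 2/q) = -2158 - 1*(-163/3) = -2158 + 163/3 = -6311/3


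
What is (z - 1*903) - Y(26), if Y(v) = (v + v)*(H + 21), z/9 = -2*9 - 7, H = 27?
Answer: -3624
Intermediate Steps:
z = -225 (z = 9*(-2*9 - 7) = 9*(-18 - 7) = 9*(-25) = -225)
Y(v) = 96*v (Y(v) = (v + v)*(27 + 21) = (2*v)*48 = 96*v)
(z - 1*903) - Y(26) = (-225 - 1*903) - 96*26 = (-225 - 903) - 1*2496 = -1128 - 2496 = -3624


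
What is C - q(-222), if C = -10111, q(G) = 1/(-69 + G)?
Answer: -2942300/291 ≈ -10111.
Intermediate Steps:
C - q(-222) = -10111 - 1/(-69 - 222) = -10111 - 1/(-291) = -10111 - 1*(-1/291) = -10111 + 1/291 = -2942300/291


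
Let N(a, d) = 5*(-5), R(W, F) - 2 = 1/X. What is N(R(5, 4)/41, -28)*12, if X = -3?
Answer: -300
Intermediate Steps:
R(W, F) = 5/3 (R(W, F) = 2 + 1/(-3) = 2 + 1*(-⅓) = 2 - ⅓ = 5/3)
N(a, d) = -25
N(R(5, 4)/41, -28)*12 = -25*12 = -300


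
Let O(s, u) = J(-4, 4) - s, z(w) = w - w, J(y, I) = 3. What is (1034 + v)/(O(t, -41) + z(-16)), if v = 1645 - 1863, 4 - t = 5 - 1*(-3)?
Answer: 816/7 ≈ 116.57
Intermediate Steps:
t = -4 (t = 4 - (5 - 1*(-3)) = 4 - (5 + 3) = 4 - 1*8 = 4 - 8 = -4)
z(w) = 0
O(s, u) = 3 - s
v = -218
(1034 + v)/(O(t, -41) + z(-16)) = (1034 - 218)/((3 - 1*(-4)) + 0) = 816/((3 + 4) + 0) = 816/(7 + 0) = 816/7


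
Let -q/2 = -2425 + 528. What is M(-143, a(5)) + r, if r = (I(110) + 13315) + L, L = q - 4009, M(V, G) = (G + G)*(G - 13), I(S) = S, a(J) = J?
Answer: 13130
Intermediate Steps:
q = 3794 (q = -2*(-2425 + 528) = -2*(-1897) = 3794)
M(V, G) = 2*G*(-13 + G) (M(V, G) = (2*G)*(-13 + G) = 2*G*(-13 + G))
L = -215 (L = 3794 - 4009 = -215)
r = 13210 (r = (110 + 13315) - 215 = 13425 - 215 = 13210)
M(-143, a(5)) + r = 2*5*(-13 + 5) + 13210 = 2*5*(-8) + 13210 = -80 + 13210 = 13130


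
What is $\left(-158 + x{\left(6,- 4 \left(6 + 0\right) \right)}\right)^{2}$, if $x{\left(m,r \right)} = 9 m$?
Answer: $10816$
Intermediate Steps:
$\left(-158 + x{\left(6,- 4 \left(6 + 0\right) \right)}\right)^{2} = \left(-158 + 9 \cdot 6\right)^{2} = \left(-158 + 54\right)^{2} = \left(-104\right)^{2} = 10816$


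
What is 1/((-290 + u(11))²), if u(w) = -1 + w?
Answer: 1/78400 ≈ 1.2755e-5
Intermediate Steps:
1/((-290 + u(11))²) = 1/((-290 + (-1 + 11))²) = 1/((-290 + 10)²) = 1/((-280)²) = 1/78400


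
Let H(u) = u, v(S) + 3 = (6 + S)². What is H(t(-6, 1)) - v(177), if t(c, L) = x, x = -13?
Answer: -33499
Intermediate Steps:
t(c, L) = -13
v(S) = -3 + (6 + S)²
H(t(-6, 1)) - v(177) = -13 - (-3 + (6 + 177)²) = -13 - (-3 + 183²) = -13 - (-3 + 33489) = -13 - 1*33486 = -13 - 33486 = -33499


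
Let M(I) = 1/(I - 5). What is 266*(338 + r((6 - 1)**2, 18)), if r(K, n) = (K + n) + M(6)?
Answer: 101612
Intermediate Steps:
M(I) = 1/(-5 + I)
r(K, n) = 1 + K + n (r(K, n) = (K + n) + 1/(-5 + 6) = (K + n) + 1/1 = (K + n) + 1 = 1 + K + n)
266*(338 + r((6 - 1)**2, 18)) = 266*(338 + (1 + (6 - 1)**2 + 18)) = 266*(338 + (1 + 5**2 + 18)) = 266*(338 + (1 + 25 + 18)) = 266*(338 + 44) = 266*382 = 101612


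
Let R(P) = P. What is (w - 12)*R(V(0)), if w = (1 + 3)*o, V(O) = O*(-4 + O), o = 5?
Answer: 0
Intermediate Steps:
w = 20 (w = (1 + 3)*5 = 4*5 = 20)
(w - 12)*R(V(0)) = (20 - 12)*(0*(-4 + 0)) = 8*(0*(-4)) = 8*0 = 0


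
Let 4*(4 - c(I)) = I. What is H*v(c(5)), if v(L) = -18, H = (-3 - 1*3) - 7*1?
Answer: 234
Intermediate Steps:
H = -13 (H = (-3 - 3) - 7 = -6 - 7 = -13)
c(I) = 4 - I/4
H*v(c(5)) = -13*(-18) = 234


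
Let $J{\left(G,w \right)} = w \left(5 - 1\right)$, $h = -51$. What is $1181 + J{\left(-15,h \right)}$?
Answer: $977$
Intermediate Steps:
$J{\left(G,w \right)} = 4 w$ ($J{\left(G,w \right)} = w 4 = 4 w$)
$1181 + J{\left(-15,h \right)} = 1181 + 4 \left(-51\right) = 1181 - 204 = 977$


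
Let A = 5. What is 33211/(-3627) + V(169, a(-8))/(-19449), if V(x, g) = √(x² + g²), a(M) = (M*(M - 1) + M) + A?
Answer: -33211/3627 - √33322/19449 ≈ -9.1660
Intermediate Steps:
a(M) = 5 + M + M*(-1 + M) (a(M) = (M*(M - 1) + M) + 5 = (M*(-1 + M) + M) + 5 = (M + M*(-1 + M)) + 5 = 5 + M + M*(-1 + M))
V(x, g) = √(g² + x²)
33211/(-3627) + V(169, a(-8))/(-19449) = 33211/(-3627) + √((5 + (-8)²)² + 169²)/(-19449) = 33211*(-1/3627) + √((5 + 64)² + 28561)*(-1/19449) = -33211/3627 + √(69² + 28561)*(-1/19449) = -33211/3627 + √(4761 + 28561)*(-1/19449) = -33211/3627 + √33322*(-1/19449) = -33211/3627 - √33322/19449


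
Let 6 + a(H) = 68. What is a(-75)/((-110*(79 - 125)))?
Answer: 31/2530 ≈ 0.012253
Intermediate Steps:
a(H) = 62 (a(H) = -6 + 68 = 62)
a(-75)/((-110*(79 - 125))) = 62/((-110*(79 - 125))) = 62/((-110*(-46))) = 62/5060 = 62*(1/5060) = 31/2530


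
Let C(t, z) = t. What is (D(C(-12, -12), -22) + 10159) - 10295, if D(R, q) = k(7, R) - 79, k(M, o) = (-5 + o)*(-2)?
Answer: -181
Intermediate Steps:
k(M, o) = 10 - 2*o
D(R, q) = -69 - 2*R (D(R, q) = (10 - 2*R) - 79 = -69 - 2*R)
(D(C(-12, -12), -22) + 10159) - 10295 = ((-69 - 2*(-12)) + 10159) - 10295 = ((-69 + 24) + 10159) - 10295 = (-45 + 10159) - 10295 = 10114 - 10295 = -181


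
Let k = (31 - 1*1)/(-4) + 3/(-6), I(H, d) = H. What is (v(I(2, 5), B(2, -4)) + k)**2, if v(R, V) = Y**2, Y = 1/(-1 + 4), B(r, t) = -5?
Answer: 5041/81 ≈ 62.235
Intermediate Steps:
Y = 1/3 ≈ 0.33333
v(R, V) = 1/9 (v(R, V) = (1/3)**2 = 1/9)
k = -8 (k = (31 - 1)*(-1/4) + 3*(-1/6) = 30*(-1/4) - 1/2 = -15/2 - 1/2 = -8)
(v(I(2, 5), B(2, -4)) + k)**2 = (1/9 - 8)**2 = (-71/9)**2 = 5041/81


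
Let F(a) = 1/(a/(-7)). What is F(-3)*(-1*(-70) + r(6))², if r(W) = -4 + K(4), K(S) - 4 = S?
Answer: 38332/3 ≈ 12777.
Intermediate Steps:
K(S) = 4 + S
r(W) = 4 (r(W) = -4 + (4 + 4) = -4 + 8 = 4)
F(a) = -7/a (F(a) = 1/(a*(-⅐)) = 1/(-a/7) = -7/a)
F(-3)*(-1*(-70) + r(6))² = (-7/(-3))*(-1*(-70) + 4)² = (-7*(-⅓))*(70 + 4)² = (7/3)*74² = (7/3)*5476 = 38332/3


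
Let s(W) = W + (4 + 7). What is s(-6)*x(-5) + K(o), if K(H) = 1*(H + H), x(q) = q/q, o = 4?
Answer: 13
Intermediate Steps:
s(W) = 11 + W (s(W) = W + 11 = 11 + W)
x(q) = 1
K(H) = 2*H (K(H) = 1*(2*H) = 2*H)
s(-6)*x(-5) + K(o) = (11 - 6)*1 + 2*4 = 5*1 + 8 = 5 + 8 = 13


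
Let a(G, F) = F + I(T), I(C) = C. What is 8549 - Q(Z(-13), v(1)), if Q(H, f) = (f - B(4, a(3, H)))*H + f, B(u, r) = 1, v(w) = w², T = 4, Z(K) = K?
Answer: 8548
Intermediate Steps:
a(G, F) = 4 + F (a(G, F) = F + 4 = 4 + F)
Q(H, f) = f + H*(-1 + f) (Q(H, f) = (f - 1*1)*H + f = (f - 1)*H + f = (-1 + f)*H + f = H*(-1 + f) + f = f + H*(-1 + f))
8549 - Q(Z(-13), v(1)) = 8549 - (1² - 1*(-13) - 13*1²) = 8549 - (1 + 13 - 13*1) = 8549 - (1 + 13 - 13) = 8549 - 1*1 = 8549 - 1 = 8548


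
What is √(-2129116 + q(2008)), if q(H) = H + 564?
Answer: 4*I*√132909 ≈ 1458.3*I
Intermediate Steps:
q(H) = 564 + H
√(-2129116 + q(2008)) = √(-2129116 + (564 + 2008)) = √(-2129116 + 2572) = √(-2126544) = 4*I*√132909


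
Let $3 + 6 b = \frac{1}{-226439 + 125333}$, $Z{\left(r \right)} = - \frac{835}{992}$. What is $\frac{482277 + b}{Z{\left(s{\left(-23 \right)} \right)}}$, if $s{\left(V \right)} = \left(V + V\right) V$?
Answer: $- \frac{72556439139544}{126635265} \approx -5.7296 \cdot 10^{5}$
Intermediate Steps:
$s{\left(V \right)} = 2 V^{2}$ ($s{\left(V \right)} = 2 V V = 2 V^{2}$)
$Z{\left(r \right)} = - \frac{835}{992}$ ($Z{\left(r \right)} = \left(-835\right) \frac{1}{992} = - \frac{835}{992}$)
$b = - \frac{303319}{606636}$ ($b = - \frac{1}{2} + \frac{1}{6 \left(-226439 + 125333\right)} = - \frac{1}{2} + \frac{1}{6 \left(-101106\right)} = - \frac{1}{2} + \frac{1}{6} \left(- \frac{1}{101106}\right) = - \frac{1}{2} - \frac{1}{606636} = - \frac{303319}{606636} \approx -0.5$)
$\frac{482277 + b}{Z{\left(s{\left(-23 \right)} \right)}} = \frac{482277 - \frac{303319}{606636}}{- \frac{835}{992}} = \frac{292566286853}{606636} \left(- \frac{992}{835}\right) = - \frac{72556439139544}{126635265}$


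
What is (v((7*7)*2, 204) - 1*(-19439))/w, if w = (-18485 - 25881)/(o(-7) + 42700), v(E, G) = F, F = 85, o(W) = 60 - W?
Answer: -417491454/22183 ≈ -18820.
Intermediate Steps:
v(E, G) = 85
w = -44366/42767 (w = (-18485 - 25881)/((60 - 1*(-7)) + 42700) = -44366/((60 + 7) + 42700) = -44366/(67 + 42700) = -44366/42767 ≈ -1.0374)
(v((7*7)*2, 204) - 1*(-19439))/w = (85 - 1*(-19439))/(-44366/42767) = (85 + 19439)*(-42767/44366) = 19524*(-42767/44366) = -417491454/22183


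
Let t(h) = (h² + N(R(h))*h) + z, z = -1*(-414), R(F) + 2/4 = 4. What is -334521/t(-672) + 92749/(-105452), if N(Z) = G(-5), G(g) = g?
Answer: -12918317939/8003068636 ≈ -1.6142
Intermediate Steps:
R(F) = 7/2 (R(F) = -½ + 4 = 7/2)
z = 414
N(Z) = -5
t(h) = 414 + h² - 5*h (t(h) = (h² - 5*h) + 414 = 414 + h² - 5*h)
-334521/t(-672) + 92749/(-105452) = -334521/(414 + (-672)² - 5*(-672)) + 92749/(-105452) = -334521/(414 + 451584 + 3360) + 92749*(-1/105452) = -334521/455358 - 92749/105452 = -334521*1/455358 - 92749/105452 = -111507/151786 - 92749/105452 = -12918317939/8003068636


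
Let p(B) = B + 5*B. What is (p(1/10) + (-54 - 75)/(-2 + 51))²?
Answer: 248004/60025 ≈ 4.1317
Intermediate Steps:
p(B) = 6*B
(p(1/10) + (-54 - 75)/(-2 + 51))² = (6/10 + (-54 - 75)/(-2 + 51))² = (6*(⅒) - 129/49)² = (⅗ - 129*1/49)² = (⅗ - 129/49)² = (-498/245)² = 248004/60025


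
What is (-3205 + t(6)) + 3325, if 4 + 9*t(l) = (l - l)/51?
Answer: 1076/9 ≈ 119.56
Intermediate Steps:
t(l) = -4/9 (t(l) = -4/9 + ((l - l)/51)/9 = -4/9 + (0*(1/51))/9 = -4/9 + (⅑)*0 = -4/9 + 0 = -4/9)
(-3205 + t(6)) + 3325 = (-3205 - 4/9) + 3325 = -28849/9 + 3325 = 1076/9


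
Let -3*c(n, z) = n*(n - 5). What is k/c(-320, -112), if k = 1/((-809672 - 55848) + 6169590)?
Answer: -3/551623280000 ≈ -5.4385e-12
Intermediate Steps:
c(n, z) = -n*(-5 + n)/3 (c(n, z) = -n*(n - 5)/3 = -n*(-5 + n)/3)
k = 1/5304070 (k = 1/(-865520 + 6169590) = 1/5304070 ≈ 1.8853e-7)
k/c(-320, -112) = 1/(5304070*(((⅓)*(-320)*(5 - 1*(-320))))) = 1/(5304070*(((⅓)*(-320)*(5 + 320)))) = 1/(5304070*(((⅓)*(-320)*325))) = 1/(5304070*(-104000/3)) = (1/5304070)*(-3/104000) = -3/551623280000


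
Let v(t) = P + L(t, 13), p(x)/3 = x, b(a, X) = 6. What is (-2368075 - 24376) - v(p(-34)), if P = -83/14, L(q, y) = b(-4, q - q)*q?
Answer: -33485663/14 ≈ -2.3918e+6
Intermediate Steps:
L(q, y) = 6*q
P = -83/14 (P = -83*1/14 = -83/14 ≈ -5.9286)
p(x) = 3*x
v(t) = -83/14 + 6*t
(-2368075 - 24376) - v(p(-34)) = (-2368075 - 24376) - (-83/14 + 6*(3*(-34))) = -2392451 - (-83/14 + 6*(-102)) = -2392451 - (-83/14 - 612) = -2392451 - 1*(-8651/14) = -2392451 + 8651/14 = -33485663/14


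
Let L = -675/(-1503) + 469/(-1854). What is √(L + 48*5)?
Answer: √2558443954894/103206 ≈ 15.498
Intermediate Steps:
L = 60727/309618 (L = -675*(-1/1503) + 469*(-1/1854) = 75/167 - 469/1854 = 60727/309618 ≈ 0.19614)
√(L + 48*5) = √(60727/309618 + 48*5) = √(60727/309618 + 240) = √(74369047/309618) = √2558443954894/103206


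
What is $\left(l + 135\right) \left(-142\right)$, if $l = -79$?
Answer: $-7952$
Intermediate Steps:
$\left(l + 135\right) \left(-142\right) = \left(-79 + 135\right) \left(-142\right) = 56 \left(-142\right) = -7952$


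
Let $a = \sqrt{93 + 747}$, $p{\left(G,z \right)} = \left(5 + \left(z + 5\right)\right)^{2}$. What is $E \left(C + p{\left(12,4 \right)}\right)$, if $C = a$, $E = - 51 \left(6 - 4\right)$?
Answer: $-19992 - 204 \sqrt{210} \approx -22948.0$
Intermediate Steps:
$p{\left(G,z \right)} = \left(10 + z\right)^{2}$ ($p{\left(G,z \right)} = \left(5 + \left(5 + z\right)\right)^{2} = \left(10 + z\right)^{2}$)
$a = 2 \sqrt{210}$ ($a = \sqrt{840} = 2 \sqrt{210} \approx 28.983$)
$E = -102$ ($E = - 51 \left(6 - 4\right) = \left(-51\right) 2 = -102$)
$C = 2 \sqrt{210} \approx 28.983$
$E \left(C + p{\left(12,4 \right)}\right) = - 102 \left(2 \sqrt{210} + \left(10 + 4\right)^{2}\right) = - 102 \left(2 \sqrt{210} + 14^{2}\right) = - 102 \left(2 \sqrt{210} + 196\right) = - 102 \left(196 + 2 \sqrt{210}\right) = -19992 - 204 \sqrt{210}$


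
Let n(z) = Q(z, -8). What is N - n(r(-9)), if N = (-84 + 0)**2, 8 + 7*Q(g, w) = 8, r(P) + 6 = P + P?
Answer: 7056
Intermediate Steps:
r(P) = -6 + 2*P (r(P) = -6 + (P + P) = -6 + 2*P)
Q(g, w) = 0 (Q(g, w) = -8/7 + (1/7)*8 = -8/7 + 8/7 = 0)
n(z) = 0
N = 7056 (N = (-84)**2 = 7056)
N - n(r(-9)) = 7056 - 1*0 = 7056 + 0 = 7056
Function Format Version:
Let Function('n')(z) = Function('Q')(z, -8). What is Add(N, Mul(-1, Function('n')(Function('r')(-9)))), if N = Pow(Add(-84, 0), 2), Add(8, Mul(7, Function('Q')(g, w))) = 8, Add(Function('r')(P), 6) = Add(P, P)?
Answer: 7056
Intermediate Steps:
Function('r')(P) = Add(-6, Mul(2, P)) (Function('r')(P) = Add(-6, Add(P, P)) = Add(-6, Mul(2, P)))
Function('Q')(g, w) = 0 (Function('Q')(g, w) = Add(Rational(-8, 7), Mul(Rational(1, 7), 8)) = Add(Rational(-8, 7), Rational(8, 7)) = 0)
Function('n')(z) = 0
N = 7056 (N = Pow(-84, 2) = 7056)
Add(N, Mul(-1, Function('n')(Function('r')(-9)))) = Add(7056, Mul(-1, 0)) = Add(7056, 0) = 7056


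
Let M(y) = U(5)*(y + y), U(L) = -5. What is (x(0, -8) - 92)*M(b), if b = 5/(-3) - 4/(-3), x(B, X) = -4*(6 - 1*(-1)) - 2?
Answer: -1220/3 ≈ -406.67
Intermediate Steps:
x(B, X) = -30 (x(B, X) = -4*(6 + 1) - 2 = -4*7 - 2 = -28 - 2 = -30)
b = -⅓ (b = 5*(-⅓) - 4*(-⅓) = -5/3 + 4/3 = -⅓ ≈ -0.33333)
M(y) = -10*y (M(y) = -5*(y + y) = -10*y)
(x(0, -8) - 92)*M(b) = (-30 - 92)*(-10*(-⅓)) = -122*10/3 = -1220/3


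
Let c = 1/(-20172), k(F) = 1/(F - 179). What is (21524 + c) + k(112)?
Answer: 29090182337/1351524 ≈ 21524.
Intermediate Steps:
k(F) = 1/(-179 + F)
c = -1/20172 ≈ -4.9574e-5
(21524 + c) + k(112) = (21524 - 1/20172) + 1/(-179 + 112) = 434182127/20172 + 1/(-67) = 434182127/20172 - 1/67 = 29090182337/1351524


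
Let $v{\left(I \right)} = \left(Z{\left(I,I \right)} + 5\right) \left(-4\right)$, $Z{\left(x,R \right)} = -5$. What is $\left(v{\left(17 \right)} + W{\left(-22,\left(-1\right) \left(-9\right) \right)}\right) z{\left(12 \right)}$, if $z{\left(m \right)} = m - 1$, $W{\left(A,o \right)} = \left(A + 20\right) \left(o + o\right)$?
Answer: $-396$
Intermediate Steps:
$v{\left(I \right)} = 0$ ($v{\left(I \right)} = \left(-5 + 5\right) \left(-4\right) = 0 \left(-4\right) = 0$)
$W{\left(A,o \right)} = 2 o \left(20 + A\right)$ ($W{\left(A,o \right)} = \left(20 + A\right) 2 o = 2 o \left(20 + A\right)$)
$z{\left(m \right)} = -1 + m$ ($z{\left(m \right)} = m - 1 = -1 + m$)
$\left(v{\left(17 \right)} + W{\left(-22,\left(-1\right) \left(-9\right) \right)}\right) z{\left(12 \right)} = \left(0 + 2 \left(\left(-1\right) \left(-9\right)\right) \left(20 - 22\right)\right) \left(-1 + 12\right) = \left(0 + 2 \cdot 9 \left(-2\right)\right) 11 = \left(0 - 36\right) 11 = \left(-36\right) 11 = -396$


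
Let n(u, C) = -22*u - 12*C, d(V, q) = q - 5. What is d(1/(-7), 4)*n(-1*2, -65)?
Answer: -824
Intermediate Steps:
d(V, q) = -5 + q
d(1/(-7), 4)*n(-1*2, -65) = (-5 + 4)*(-(-22)*2 - 12*(-65)) = -(-22*(-2) + 780) = -(44 + 780) = -1*824 = -824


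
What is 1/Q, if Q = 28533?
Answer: 1/28533 ≈ 3.5047e-5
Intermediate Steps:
1/Q = 1/28533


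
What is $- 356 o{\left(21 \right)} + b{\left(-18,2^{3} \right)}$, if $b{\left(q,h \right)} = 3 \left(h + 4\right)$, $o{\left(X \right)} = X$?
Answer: $-7440$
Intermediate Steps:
$b{\left(q,h \right)} = 12 + 3 h$ ($b{\left(q,h \right)} = 3 \left(4 + h\right) = 12 + 3 h$)
$- 356 o{\left(21 \right)} + b{\left(-18,2^{3} \right)} = \left(-356\right) 21 + \left(12 + 3 \cdot 2^{3}\right) = -7476 + \left(12 + 3 \cdot 8\right) = -7476 + \left(12 + 24\right) = -7476 + 36 = -7440$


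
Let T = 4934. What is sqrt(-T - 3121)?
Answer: 3*I*sqrt(895) ≈ 89.75*I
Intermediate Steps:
sqrt(-T - 3121) = sqrt(-1*4934 - 3121) = sqrt(-4934 - 3121) = sqrt(-8055) = 3*I*sqrt(895)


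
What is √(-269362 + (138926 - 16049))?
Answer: I*√146485 ≈ 382.73*I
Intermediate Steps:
√(-269362 + (138926 - 16049)) = √(-269362 + 122877) = √(-146485) = I*√146485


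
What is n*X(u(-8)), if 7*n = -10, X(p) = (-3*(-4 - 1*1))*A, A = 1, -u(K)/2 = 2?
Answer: -150/7 ≈ -21.429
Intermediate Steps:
u(K) = -4 (u(K) = -2*2 = -4)
X(p) = 15 (X(p) = -3*(-4 - 1*1)*1 = -3*(-4 - 1)*1 = -3*(-5)*1 = 15*1 = 15)
n = -10/7 (n = (⅐)*(-10) = -10/7 ≈ -1.4286)
n*X(u(-8)) = -10/7*15 = -150/7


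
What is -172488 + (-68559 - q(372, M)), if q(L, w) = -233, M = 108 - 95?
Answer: -240814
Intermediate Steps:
M = 13
-172488 + (-68559 - q(372, M)) = -172488 + (-68559 - 1*(-233)) = -172488 + (-68559 + 233) = -172488 - 68326 = -240814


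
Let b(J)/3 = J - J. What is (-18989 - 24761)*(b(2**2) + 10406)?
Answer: -455262500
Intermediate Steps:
b(J) = 0 (b(J) = 3*(J - J) = 3*0 = 0)
(-18989 - 24761)*(b(2**2) + 10406) = (-18989 - 24761)*(0 + 10406) = -43750*10406 = -455262500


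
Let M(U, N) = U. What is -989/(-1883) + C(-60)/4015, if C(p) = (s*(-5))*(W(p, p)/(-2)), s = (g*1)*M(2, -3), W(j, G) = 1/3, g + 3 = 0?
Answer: 792284/1512049 ≈ 0.52398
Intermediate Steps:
g = -3 (g = -3 + 0 = -3)
W(j, G) = ⅓ (W(j, G) = 1*(⅓) = ⅓)
s = -6 (s = -3*1*2 = -3*2 = -6)
C(p) = -5 (C(p) = (-6*(-5))*((⅓)/(-2)) = 30*((⅓)*(-½)) = 30*(-⅙) = -5)
-989/(-1883) + C(-60)/4015 = -989/(-1883) - 5/4015 = -989*(-1/1883) - 5*1/4015 = 989/1883 - 1/803 = 792284/1512049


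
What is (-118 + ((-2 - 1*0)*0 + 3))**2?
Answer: 13225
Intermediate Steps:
(-118 + ((-2 - 1*0)*0 + 3))**2 = (-118 + ((-2 + 0)*0 + 3))**2 = (-118 + (-2*0 + 3))**2 = (-118 + (0 + 3))**2 = (-118 + 3)**2 = (-115)**2 = 13225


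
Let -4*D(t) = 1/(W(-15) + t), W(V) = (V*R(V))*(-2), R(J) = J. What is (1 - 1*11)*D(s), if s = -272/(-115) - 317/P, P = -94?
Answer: -27025/4802477 ≈ -0.0056273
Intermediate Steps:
W(V) = -2*V² (W(V) = (V*V)*(-2) = V²*(-2) = -2*V²)
s = 62023/10810 (s = -272/(-115) - 317/(-94) = -272*(-1/115) - 317*(-1/94) = 272/115 + 317/94 = 62023/10810 ≈ 5.7376)
D(t) = -1/(4*(-450 + t)) (D(t) = -1/(4*(-2*(-15)² + t)) = -1/(4*(-2*225 + t)) = -1/(4*(-450 + t)))
(1 - 1*11)*D(s) = (1 - 1*11)*(-1/(-1800 + 4*(62023/10810))) = (1 - 11)*(-1/(-1800 + 124046/5405)) = -(-10)/(-9604954/5405) = -(-10)*(-5405)/9604954 = -10*5405/9604954 = -27025/4802477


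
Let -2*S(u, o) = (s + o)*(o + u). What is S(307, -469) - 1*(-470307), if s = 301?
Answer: 456699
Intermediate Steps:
S(u, o) = -(301 + o)*(o + u)/2
S(307, -469) - 1*(-470307) = (-301/2*(-469) - 301/2*307 - 1/2*(-469)**2 - 1/2*(-469)*307) - 1*(-470307) = (141169/2 - 92407/2 - 1/2*219961 + 143983/2) + 470307 = (141169/2 - 92407/2 - 219961/2 + 143983/2) + 470307 = -13608 + 470307 = 456699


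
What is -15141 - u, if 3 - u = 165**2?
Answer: 12081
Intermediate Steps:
u = -27222 (u = 3 - 1*165**2 = 3 - 1*27225 = 3 - 27225 = -27222)
-15141 - u = -15141 - 1*(-27222) = -15141 + 27222 = 12081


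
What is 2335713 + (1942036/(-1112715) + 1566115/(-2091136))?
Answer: 5434820882624447999/2326838394240 ≈ 2.3357e+6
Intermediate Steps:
2335713 + (1942036/(-1112715) + 1566115/(-2091136)) = 2335713 + (1942036*(-1/1112715) + 1566115*(-1/2091136)) = 2335713 + (-1942036/1112715 - 1566115/2091136) = 2335713 - 5803701045121/2326838394240 = 5434820882624447999/2326838394240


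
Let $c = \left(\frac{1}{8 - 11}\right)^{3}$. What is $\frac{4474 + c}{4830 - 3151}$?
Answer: $\frac{120797}{45333} \approx 2.6647$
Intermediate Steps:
$c = - \frac{1}{27}$ ($c = \left(\frac{1}{-3}\right)^{3} = \left(- \frac{1}{3}\right)^{3} = - \frac{1}{27} \approx -0.037037$)
$\frac{4474 + c}{4830 - 3151} = \frac{4474 - \frac{1}{27}}{4830 - 3151} = \frac{120797}{27 \cdot 1679} = \frac{120797}{27} \cdot \frac{1}{1679} = \frac{120797}{45333}$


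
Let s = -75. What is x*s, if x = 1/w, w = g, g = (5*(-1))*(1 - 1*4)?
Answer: -5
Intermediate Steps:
g = 15 (g = -5*(1 - 4) = -5*(-3) = 15)
w = 15
x = 1/15 ≈ 0.066667
x*s = (1/15)*(-75) = -5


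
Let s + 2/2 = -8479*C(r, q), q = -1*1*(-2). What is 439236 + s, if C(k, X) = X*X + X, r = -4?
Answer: 388361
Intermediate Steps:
q = 2 (q = -1*(-2) = 2)
C(k, X) = X + X² (C(k, X) = X² + X = X + X²)
s = -50875 (s = -1 - 16958*(1 + 2) = -1 - 16958*3 = -1 - 8479*6 = -1 - 50874 = -50875)
439236 + s = 439236 - 50875 = 388361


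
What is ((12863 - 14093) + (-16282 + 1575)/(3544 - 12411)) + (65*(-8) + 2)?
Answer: -15484809/8867 ≈ -1746.3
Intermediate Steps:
((12863 - 14093) + (-16282 + 1575)/(3544 - 12411)) + (65*(-8) + 2) = (-1230 - 14707/(-8867)) + (-520 + 2) = (-1230 - 14707*(-1/8867)) - 518 = (-1230 + 14707/8867) - 518 = -10891703/8867 - 518 = -15484809/8867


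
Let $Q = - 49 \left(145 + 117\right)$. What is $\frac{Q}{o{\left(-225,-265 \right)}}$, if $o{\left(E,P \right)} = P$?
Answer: $\frac{12838}{265} \approx 48.445$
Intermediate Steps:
$Q = -12838$ ($Q = \left(-49\right) 262 = -12838$)
$\frac{Q}{o{\left(-225,-265 \right)}} = - \frac{12838}{-265} = \left(-12838\right) \left(- \frac{1}{265}\right) = \frac{12838}{265}$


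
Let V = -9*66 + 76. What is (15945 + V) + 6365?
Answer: 21792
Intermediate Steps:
V = -518 (V = -594 + 76 = -518)
(15945 + V) + 6365 = (15945 - 518) + 6365 = 15427 + 6365 = 21792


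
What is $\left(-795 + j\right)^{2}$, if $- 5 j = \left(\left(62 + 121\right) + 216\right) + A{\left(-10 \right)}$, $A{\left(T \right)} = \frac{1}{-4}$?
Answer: $\frac{12243001}{16} \approx 7.6519 \cdot 10^{5}$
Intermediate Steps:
$A{\left(T \right)} = - \frac{1}{4}$
$j = - \frac{319}{4}$ ($j = - \frac{\left(\left(62 + 121\right) + 216\right) - \frac{1}{4}}{5} = - \frac{\left(183 + 216\right) - \frac{1}{4}}{5} = - \frac{399 - \frac{1}{4}}{5} = \left(- \frac{1}{5}\right) \frac{1595}{4} = - \frac{319}{4} \approx -79.75$)
$\left(-795 + j\right)^{2} = \left(-795 - \frac{319}{4}\right)^{2} = \left(- \frac{3499}{4}\right)^{2} = \frac{12243001}{16}$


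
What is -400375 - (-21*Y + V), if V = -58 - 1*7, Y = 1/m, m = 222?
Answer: -29622933/74 ≈ -4.0031e+5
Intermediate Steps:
Y = 1/222 ≈ 0.0045045
V = -65 (V = -58 - 7 = -65)
-400375 - (-21*Y + V) = -400375 - (-21*1/222 - 65) = -400375 - (-7/74 - 65) = -400375 - 1*(-4817/74) = -400375 + 4817/74 = -29622933/74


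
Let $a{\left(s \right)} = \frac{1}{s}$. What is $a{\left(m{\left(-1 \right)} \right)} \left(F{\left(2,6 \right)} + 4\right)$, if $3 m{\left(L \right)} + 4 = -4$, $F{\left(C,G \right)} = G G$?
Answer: $-15$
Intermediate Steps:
$F{\left(C,G \right)} = G^{2}$
$m{\left(L \right)} = - \frac{8}{3}$ ($m{\left(L \right)} = - \frac{4}{3} + \frac{1}{3} \left(-4\right) = - \frac{4}{3} - \frac{4}{3} = - \frac{8}{3}$)
$a{\left(m{\left(-1 \right)} \right)} \left(F{\left(2,6 \right)} + 4\right) = \frac{6^{2} + 4}{- \frac{8}{3}} = - \frac{3 \left(36 + 4\right)}{8} = \left(- \frac{3}{8}\right) 40 = -15$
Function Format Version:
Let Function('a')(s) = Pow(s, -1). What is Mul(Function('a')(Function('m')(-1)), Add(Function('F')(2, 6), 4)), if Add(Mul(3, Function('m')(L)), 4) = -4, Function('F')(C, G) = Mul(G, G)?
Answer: -15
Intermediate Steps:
Function('F')(C, G) = Pow(G, 2)
Function('m')(L) = Rational(-8, 3) (Function('m')(L) = Add(Rational(-4, 3), Mul(Rational(1, 3), -4)) = Add(Rational(-4, 3), Rational(-4, 3)) = Rational(-8, 3))
Mul(Function('a')(Function('m')(-1)), Add(Function('F')(2, 6), 4)) = Mul(Pow(Rational(-8, 3), -1), Add(Pow(6, 2), 4)) = Mul(Rational(-3, 8), Add(36, 4)) = Mul(Rational(-3, 8), 40) = -15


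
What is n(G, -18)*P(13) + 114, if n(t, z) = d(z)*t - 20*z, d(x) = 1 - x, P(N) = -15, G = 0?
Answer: -5286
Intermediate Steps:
n(t, z) = -20*z + t*(1 - z) (n(t, z) = (1 - z)*t - 20*z = t*(1 - z) - 20*z = -20*z + t*(1 - z))
n(G, -18)*P(13) + 114 = (0 - 20*(-18) - 1*0*(-18))*(-15) + 114 = (0 + 360 + 0)*(-15) + 114 = 360*(-15) + 114 = -5400 + 114 = -5286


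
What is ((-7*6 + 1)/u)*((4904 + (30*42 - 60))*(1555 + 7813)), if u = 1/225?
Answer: -527506459200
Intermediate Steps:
u = 1/225 ≈ 0.0044444
((-7*6 + 1)/u)*((4904 + (30*42 - 60))*(1555 + 7813)) = ((-7*6 + 1)/(1/225))*((4904 + (30*42 - 60))*(1555 + 7813)) = ((-42 + 1)*225)*((4904 + (1260 - 60))*9368) = (-41*225)*((4904 + 1200)*9368) = -56309400*9368 = -9225*57182272 = -527506459200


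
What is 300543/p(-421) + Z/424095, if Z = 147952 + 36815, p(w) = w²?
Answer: 53402357144/25055673965 ≈ 2.1313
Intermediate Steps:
Z = 184767
300543/p(-421) + Z/424095 = 300543/((-421)²) + 184767/424095 = 300543/177241 + 184767*(1/424095) = 300543*(1/177241) + 61589/141365 = 300543/177241 + 61589/141365 = 53402357144/25055673965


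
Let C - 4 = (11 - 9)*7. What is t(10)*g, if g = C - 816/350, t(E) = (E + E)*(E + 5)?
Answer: 32904/7 ≈ 4700.6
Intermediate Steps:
C = 18 (C = 4 + (11 - 9)*7 = 4 + 2*7 = 4 + 14 = 18)
t(E) = 2*E*(5 + E) (t(E) = (2*E)*(5 + E) = 2*E*(5 + E))
g = 2742/175 (g = 18 - 816/350 = 18 - 816*1/350 = 18 - 408/175 = 2742/175 ≈ 15.669)
t(10)*g = (2*10*(5 + 10))*(2742/175) = (2*10*15)*(2742/175) = 300*(2742/175) = 32904/7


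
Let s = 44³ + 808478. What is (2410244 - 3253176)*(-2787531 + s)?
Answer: 1596402783908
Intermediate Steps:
s = 893662 (s = 85184 + 808478 = 893662)
(2410244 - 3253176)*(-2787531 + s) = (2410244 - 3253176)*(-2787531 + 893662) = -842932*(-1893869) = 1596402783908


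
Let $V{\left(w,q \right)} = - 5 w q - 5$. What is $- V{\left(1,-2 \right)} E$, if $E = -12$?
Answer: $60$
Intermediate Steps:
$V{\left(w,q \right)} = -5 - 5 q w$ ($V{\left(w,q \right)} = - 5 q w - 5 = -5 - 5 q w$)
$- V{\left(1,-2 \right)} E = - (-5 - \left(-10\right) 1) \left(-12\right) = - (-5 + 10) \left(-12\right) = \left(-1\right) 5 \left(-12\right) = \left(-5\right) \left(-12\right) = 60$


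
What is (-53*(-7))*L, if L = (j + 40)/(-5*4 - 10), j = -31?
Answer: -1113/10 ≈ -111.30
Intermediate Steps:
L = -3/10 (L = (-31 + 40)/(-5*4 - 10) = 9/(-20 - 10) = 9/(-30) = 9*(-1/30) = -3/10 ≈ -0.30000)
(-53*(-7))*L = -53*(-7)*(-3/10) = 371*(-3/10) = -1113/10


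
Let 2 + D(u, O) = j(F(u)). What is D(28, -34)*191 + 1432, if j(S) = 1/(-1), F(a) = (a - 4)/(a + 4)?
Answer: 859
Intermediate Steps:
F(a) = (-4 + a)/(4 + a)
j(S) = -1
D(u, O) = -3 (D(u, O) = -2 - 1 = -3)
D(28, -34)*191 + 1432 = -3*191 + 1432 = -573 + 1432 = 859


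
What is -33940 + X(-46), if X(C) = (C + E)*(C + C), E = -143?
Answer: -16552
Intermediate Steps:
X(C) = 2*C*(-143 + C) (X(C) = (C - 143)*(C + C) = (-143 + C)*(2*C) = 2*C*(-143 + C))
-33940 + X(-46) = -33940 + 2*(-46)*(-143 - 46) = -33940 + 2*(-46)*(-189) = -33940 + 17388 = -16552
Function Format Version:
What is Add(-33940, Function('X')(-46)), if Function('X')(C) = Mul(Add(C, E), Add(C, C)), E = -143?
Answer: -16552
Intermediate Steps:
Function('X')(C) = Mul(2, C, Add(-143, C)) (Function('X')(C) = Mul(Add(C, -143), Add(C, C)) = Mul(Add(-143, C), Mul(2, C)) = Mul(2, C, Add(-143, C)))
Add(-33940, Function('X')(-46)) = Add(-33940, Mul(2, -46, Add(-143, -46))) = Add(-33940, Mul(2, -46, -189)) = Add(-33940, 17388) = -16552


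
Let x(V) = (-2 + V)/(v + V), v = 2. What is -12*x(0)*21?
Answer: 252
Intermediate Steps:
x(V) = (-2 + V)/(2 + V)
-12*x(0)*21 = -12*(-2 + 0)/(2 + 0)*21 = -12*(-2)/2*21 = -6*(-2)*21 = -12*(-1)*21 = 12*21 = 252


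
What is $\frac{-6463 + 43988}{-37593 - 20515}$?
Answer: $- \frac{37525}{58108} \approx -0.64578$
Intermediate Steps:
$\frac{-6463 + 43988}{-37593 - 20515} = \frac{37525}{-58108} = 37525 \left(- \frac{1}{58108}\right) = - \frac{37525}{58108}$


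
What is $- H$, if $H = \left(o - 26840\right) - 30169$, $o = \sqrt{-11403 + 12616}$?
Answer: $57009 - \sqrt{1213} \approx 56974.0$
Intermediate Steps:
$o = \sqrt{1213} \approx 34.828$
$H = -57009 + \sqrt{1213}$ ($H = \left(\sqrt{1213} - 26840\right) - 30169 = \left(-26840 + \sqrt{1213}\right) - 30169 = -57009 + \sqrt{1213} \approx -56974.0$)
$- H = - (-57009 + \sqrt{1213}) = 57009 - \sqrt{1213}$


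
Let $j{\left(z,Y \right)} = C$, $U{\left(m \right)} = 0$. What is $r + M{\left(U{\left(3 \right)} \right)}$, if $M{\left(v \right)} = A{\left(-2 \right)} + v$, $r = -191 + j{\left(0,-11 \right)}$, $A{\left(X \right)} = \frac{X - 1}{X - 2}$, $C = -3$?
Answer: $- \frac{773}{4} \approx -193.25$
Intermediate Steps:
$A{\left(X \right)} = \frac{-1 + X}{-2 + X}$
$j{\left(z,Y \right)} = -3$
$r = -194$ ($r = -191 - 3 = -194$)
$M{\left(v \right)} = \frac{3}{4} + v$ ($M{\left(v \right)} = \frac{-1 - 2}{-2 - 2} + v = \frac{1}{-4} \left(-3\right) + v = \left(- \frac{1}{4}\right) \left(-3\right) + v = \frac{3}{4} + v$)
$r + M{\left(U{\left(3 \right)} \right)} = -194 + \left(\frac{3}{4} + 0\right) = -194 + \frac{3}{4} = - \frac{773}{4}$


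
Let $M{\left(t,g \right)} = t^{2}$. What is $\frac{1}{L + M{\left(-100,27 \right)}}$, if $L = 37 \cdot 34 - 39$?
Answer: $\frac{1}{11219} \approx 8.9135 \cdot 10^{-5}$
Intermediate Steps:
$L = 1219$ ($L = 1258 - 39 = 1219$)
$\frac{1}{L + M{\left(-100,27 \right)}} = \frac{1}{1219 + \left(-100\right)^{2}} = \frac{1}{1219 + 10000} = \frac{1}{11219}$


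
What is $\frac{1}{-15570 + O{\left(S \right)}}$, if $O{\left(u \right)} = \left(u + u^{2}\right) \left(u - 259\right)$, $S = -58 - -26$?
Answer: $- \frac{1}{304242} \approx -3.2869 \cdot 10^{-6}$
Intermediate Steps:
$S = -32$ ($S = -58 + 26 = -32$)
$O{\left(u \right)} = \left(-259 + u\right) \left(u + u^{2}\right)$ ($O{\left(u \right)} = \left(u + u^{2}\right) \left(-259 + u\right) = \left(-259 + u\right) \left(u + u^{2}\right)$)
$\frac{1}{-15570 + O{\left(S \right)}} = \frac{1}{-15570 - 32 \left(-259 + \left(-32\right)^{2} - -8256\right)} = \frac{1}{-15570 - 32 \left(-259 + 1024 + 8256\right)} = \frac{1}{-15570 - 288672} = \frac{1}{-304242} = - \frac{1}{304242}$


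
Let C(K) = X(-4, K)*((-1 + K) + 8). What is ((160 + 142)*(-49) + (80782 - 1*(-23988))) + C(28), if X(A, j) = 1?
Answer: 90007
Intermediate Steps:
C(K) = 7 + K (C(K) = 1*((-1 + K) + 8) = 1*(7 + K) = 7 + K)
((160 + 142)*(-49) + (80782 - 1*(-23988))) + C(28) = ((160 + 142)*(-49) + (80782 - 1*(-23988))) + (7 + 28) = (302*(-49) + (80782 + 23988)) + 35 = (-14798 + 104770) + 35 = 89972 + 35 = 90007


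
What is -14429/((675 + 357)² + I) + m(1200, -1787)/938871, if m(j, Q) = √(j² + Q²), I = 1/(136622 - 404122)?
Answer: -3859757500/284893919999 + √4633369/938871 ≈ -0.011255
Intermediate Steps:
I = -1/267500 (I = 1/(-267500) = -1/267500 ≈ -3.7383e-6)
m(j, Q) = √(Q² + j²)
-14429/((675 + 357)² + I) + m(1200, -1787)/938871 = -14429/((675 + 357)² - 1/267500) + √((-1787)² + 1200²)/938871 = -14429/(1032² - 1/267500) + √(3193369 + 1440000)*(1/938871) = -14429/(1065024 - 1/267500) + √4633369*(1/938871) = -14429/284893919999/267500 + √4633369/938871 = -14429*267500/284893919999 + √4633369/938871 = -3859757500/284893919999 + √4633369/938871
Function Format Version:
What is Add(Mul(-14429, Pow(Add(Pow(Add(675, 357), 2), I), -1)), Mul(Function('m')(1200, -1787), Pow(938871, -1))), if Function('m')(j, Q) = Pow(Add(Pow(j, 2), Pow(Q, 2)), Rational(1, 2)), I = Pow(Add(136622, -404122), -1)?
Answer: Add(Rational(-3859757500, 284893919999), Mul(Rational(1, 938871), Pow(4633369, Rational(1, 2)))) ≈ -0.011255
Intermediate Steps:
I = Rational(-1, 267500) (I = Pow(-267500, -1) = Rational(-1, 267500) ≈ -3.7383e-6)
Function('m')(j, Q) = Pow(Add(Pow(Q, 2), Pow(j, 2)), Rational(1, 2))
Add(Mul(-14429, Pow(Add(Pow(Add(675, 357), 2), I), -1)), Mul(Function('m')(1200, -1787), Pow(938871, -1))) = Add(Mul(-14429, Pow(Add(Pow(Add(675, 357), 2), Rational(-1, 267500)), -1)), Mul(Pow(Add(Pow(-1787, 2), Pow(1200, 2)), Rational(1, 2)), Pow(938871, -1))) = Add(Mul(-14429, Pow(Add(Pow(1032, 2), Rational(-1, 267500)), -1)), Mul(Pow(Add(3193369, 1440000), Rational(1, 2)), Rational(1, 938871))) = Add(Mul(-14429, Pow(Add(1065024, Rational(-1, 267500)), -1)), Mul(Pow(4633369, Rational(1, 2)), Rational(1, 938871))) = Add(Mul(-14429, Pow(Rational(284893919999, 267500), -1)), Mul(Rational(1, 938871), Pow(4633369, Rational(1, 2)))) = Add(Mul(-14429, Rational(267500, 284893919999)), Mul(Rational(1, 938871), Pow(4633369, Rational(1, 2)))) = Add(Rational(-3859757500, 284893919999), Mul(Rational(1, 938871), Pow(4633369, Rational(1, 2))))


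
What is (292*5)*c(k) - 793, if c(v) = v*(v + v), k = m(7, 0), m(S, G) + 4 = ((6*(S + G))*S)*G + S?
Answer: 25487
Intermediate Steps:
m(S, G) = -4 + S + G*S*(6*G + 6*S) (m(S, G) = -4 + (((6*(S + G))*S)*G + S) = -4 + (((6*(G + S))*S)*G + S) = -4 + (((6*G + 6*S)*S)*G + S) = -4 + ((S*(6*G + 6*S))*G + S) = -4 + (G*S*(6*G + 6*S) + S) = -4 + (S + G*S*(6*G + 6*S)) = -4 + S + G*S*(6*G + 6*S))
k = 3 (k = -4 + 7 + 6*0*7**2 + 6*7*0**2 = -4 + 7 + 6*0*49 + 6*7*0 = -4 + 7 + 0 + 0 = 3)
c(v) = 2*v**2 (c(v) = v*(2*v) = 2*v**2)
(292*5)*c(k) - 793 = (292*5)*(2*3**2) - 793 = 1460*(2*9) - 793 = 1460*18 - 793 = 26280 - 793 = 25487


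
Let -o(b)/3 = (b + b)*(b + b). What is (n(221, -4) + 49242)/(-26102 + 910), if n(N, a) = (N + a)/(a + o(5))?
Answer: -14969351/7658368 ≈ -1.9546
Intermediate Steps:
o(b) = -12*b² (o(b) = -3*(b + b)*(b + b) = -3*2*b*2*b = -12*b²)
n(N, a) = (N + a)/(-300 + a) (n(N, a) = (N + a)/(a - 12*5²) = (N + a)/(a - 12*25) = (N + a)/(a - 300) = (N + a)/(-300 + a))
(n(221, -4) + 49242)/(-26102 + 910) = ((221 - 4)/(-300 - 4) + 49242)/(-26102 + 910) = (217/(-304) + 49242)/(-25192) = (-1/304*217 + 49242)*(-1/25192) = (-217/304 + 49242)*(-1/25192) = (14969351/304)*(-1/25192) = -14969351/7658368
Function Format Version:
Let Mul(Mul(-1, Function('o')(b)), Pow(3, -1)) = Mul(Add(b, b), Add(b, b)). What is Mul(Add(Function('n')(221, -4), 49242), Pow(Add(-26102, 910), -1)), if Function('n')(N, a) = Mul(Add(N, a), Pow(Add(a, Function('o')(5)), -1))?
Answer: Rational(-14969351, 7658368) ≈ -1.9546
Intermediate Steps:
Function('o')(b) = Mul(-12, Pow(b, 2)) (Function('o')(b) = Mul(-3, Mul(Add(b, b), Add(b, b))) = Mul(-3, Mul(Mul(2, b), Mul(2, b))) = Mul(-3, Mul(4, Pow(b, 2))) = Mul(-12, Pow(b, 2)))
Function('n')(N, a) = Mul(Pow(Add(-300, a), -1), Add(N, a)) (Function('n')(N, a) = Mul(Add(N, a), Pow(Add(a, Mul(-12, Pow(5, 2))), -1)) = Mul(Add(N, a), Pow(Add(a, Mul(-12, 25)), -1)) = Mul(Add(N, a), Pow(Add(a, -300), -1)) = Mul(Add(N, a), Pow(Add(-300, a), -1)) = Mul(Pow(Add(-300, a), -1), Add(N, a)))
Mul(Add(Function('n')(221, -4), 49242), Pow(Add(-26102, 910), -1)) = Mul(Add(Mul(Pow(Add(-300, -4), -1), Add(221, -4)), 49242), Pow(Add(-26102, 910), -1)) = Mul(Add(Mul(Pow(-304, -1), 217), 49242), Pow(-25192, -1)) = Mul(Add(Mul(Rational(-1, 304), 217), 49242), Rational(-1, 25192)) = Mul(Add(Rational(-217, 304), 49242), Rational(-1, 25192)) = Mul(Rational(14969351, 304), Rational(-1, 25192)) = Rational(-14969351, 7658368)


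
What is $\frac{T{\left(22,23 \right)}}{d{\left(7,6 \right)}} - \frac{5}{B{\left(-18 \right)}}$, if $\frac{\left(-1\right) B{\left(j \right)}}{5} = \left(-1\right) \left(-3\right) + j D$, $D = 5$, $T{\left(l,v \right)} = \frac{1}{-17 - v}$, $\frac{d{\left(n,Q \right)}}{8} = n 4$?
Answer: $- \frac{9047}{779520} \approx -0.011606$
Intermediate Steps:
$d{\left(n,Q \right)} = 32 n$ ($d{\left(n,Q \right)} = 8 n 4 = 8 \cdot 4 n = 32 n$)
$B{\left(j \right)} = -15 - 25 j$ ($B{\left(j \right)} = - 5 \left(\left(-1\right) \left(-3\right) + j 5\right) = - 5 \left(3 + 5 j\right) = -15 - 25 j$)
$\frac{T{\left(22,23 \right)}}{d{\left(7,6 \right)}} - \frac{5}{B{\left(-18 \right)}} = \frac{\left(-1\right) \frac{1}{17 + 23}}{32 \cdot 7} - \frac{5}{-15 - -450} = \frac{\left(-1\right) \frac{1}{40}}{224} - \frac{5}{-15 + 450} = \left(-1\right) \frac{1}{40} \cdot \frac{1}{224} - \frac{5}{435} = \left(- \frac{1}{40}\right) \frac{1}{224} - \frac{1}{87} = - \frac{1}{8960} - \frac{1}{87} = - \frac{9047}{779520}$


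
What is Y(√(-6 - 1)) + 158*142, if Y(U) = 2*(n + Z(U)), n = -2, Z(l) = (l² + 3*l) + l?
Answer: 22418 + 8*I*√7 ≈ 22418.0 + 21.166*I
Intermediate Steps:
Z(l) = l² + 4*l
Y(U) = -4 + 2*U*(4 + U) (Y(U) = 2*(-2 + U*(4 + U)) = -4 + 2*U*(4 + U))
Y(√(-6 - 1)) + 158*142 = (-4 + 2*√(-6 - 1)*(4 + √(-6 - 1))) + 158*142 = (-4 + 2*√(-7)*(4 + √(-7))) + 22436 = (-4 + 2*(I*√7)*(4 + I*√7)) + 22436 = (-4 + 2*I*√7*(4 + I*√7)) + 22436 = 22432 + 2*I*√7*(4 + I*√7)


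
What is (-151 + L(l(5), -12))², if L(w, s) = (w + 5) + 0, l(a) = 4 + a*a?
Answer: 13689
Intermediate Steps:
l(a) = 4 + a²
L(w, s) = 5 + w (L(w, s) = (5 + w) + 0 = 5 + w)
(-151 + L(l(5), -12))² = (-151 + (5 + (4 + 5²)))² = (-151 + (5 + (4 + 25)))² = (-151 + (5 + 29))² = (-151 + 34)² = (-117)² = 13689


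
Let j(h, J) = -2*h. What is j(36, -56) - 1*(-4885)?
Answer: 4813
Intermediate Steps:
j(36, -56) - 1*(-4885) = -2*36 - 1*(-4885) = -72 + 4885 = 4813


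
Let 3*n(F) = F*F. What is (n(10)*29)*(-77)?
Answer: -223300/3 ≈ -74433.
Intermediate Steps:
n(F) = F²/3 (n(F) = (F*F)/3 = F²/3)
(n(10)*29)*(-77) = (((⅓)*10²)*29)*(-77) = (((⅓)*100)*29)*(-77) = ((100/3)*29)*(-77) = (2900/3)*(-77) = -223300/3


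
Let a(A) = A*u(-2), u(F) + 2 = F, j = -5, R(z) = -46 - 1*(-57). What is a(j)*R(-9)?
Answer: 220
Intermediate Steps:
R(z) = 11 (R(z) = -46 + 57 = 11)
u(F) = -2 + F
a(A) = -4*A (a(A) = A*(-2 - 2) = A*(-4) = -4*A)
a(j)*R(-9) = -4*(-5)*11 = 20*11 = 220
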